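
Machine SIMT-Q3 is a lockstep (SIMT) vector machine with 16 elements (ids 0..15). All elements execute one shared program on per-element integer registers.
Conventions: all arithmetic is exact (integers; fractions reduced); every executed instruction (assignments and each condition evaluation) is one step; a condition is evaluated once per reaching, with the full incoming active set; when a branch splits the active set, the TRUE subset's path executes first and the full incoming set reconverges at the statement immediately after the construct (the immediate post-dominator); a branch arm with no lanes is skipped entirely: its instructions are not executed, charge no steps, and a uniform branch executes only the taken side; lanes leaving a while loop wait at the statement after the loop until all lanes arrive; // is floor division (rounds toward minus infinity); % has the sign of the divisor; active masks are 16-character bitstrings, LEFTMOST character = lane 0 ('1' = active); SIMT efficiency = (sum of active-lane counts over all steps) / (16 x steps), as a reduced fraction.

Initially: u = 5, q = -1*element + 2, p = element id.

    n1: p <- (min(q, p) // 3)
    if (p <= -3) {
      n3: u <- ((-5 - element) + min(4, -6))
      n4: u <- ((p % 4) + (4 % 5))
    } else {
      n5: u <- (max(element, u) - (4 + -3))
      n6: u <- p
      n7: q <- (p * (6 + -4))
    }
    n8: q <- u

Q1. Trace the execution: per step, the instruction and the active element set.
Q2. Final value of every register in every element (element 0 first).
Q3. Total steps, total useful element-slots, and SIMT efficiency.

step 0: p <- (min(q, p) // 3)        1111111111111111
step 1: eval (p <= -3)               1111111111111111
step 2: u <- ((-5 - element) + min(4, -6)) 0000000001111111
step 3: u <- ((p % 4) + (4 % 5))     0000000001111111
step 4: u <- (max(element, u) - (4 + -3)) 1111111110000000
step 5: u <- p                       1111111110000000
step 6: q <- (p * (6 + -4))          1111111110000000
step 7: q <- u                       1111111111111111

Answer: 8 steps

u: 0,0,0,-1,-1,-1,-2,-2,-2,5,5,5,4,4,4,7
q: 0,0,0,-1,-1,-1,-2,-2,-2,5,5,5,4,4,4,7
p: 0,0,0,-1,-1,-1,-2,-2,-2,-3,-3,-3,-4,-4,-4,-5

steps = 8; useful = 89; efficiency = 89/128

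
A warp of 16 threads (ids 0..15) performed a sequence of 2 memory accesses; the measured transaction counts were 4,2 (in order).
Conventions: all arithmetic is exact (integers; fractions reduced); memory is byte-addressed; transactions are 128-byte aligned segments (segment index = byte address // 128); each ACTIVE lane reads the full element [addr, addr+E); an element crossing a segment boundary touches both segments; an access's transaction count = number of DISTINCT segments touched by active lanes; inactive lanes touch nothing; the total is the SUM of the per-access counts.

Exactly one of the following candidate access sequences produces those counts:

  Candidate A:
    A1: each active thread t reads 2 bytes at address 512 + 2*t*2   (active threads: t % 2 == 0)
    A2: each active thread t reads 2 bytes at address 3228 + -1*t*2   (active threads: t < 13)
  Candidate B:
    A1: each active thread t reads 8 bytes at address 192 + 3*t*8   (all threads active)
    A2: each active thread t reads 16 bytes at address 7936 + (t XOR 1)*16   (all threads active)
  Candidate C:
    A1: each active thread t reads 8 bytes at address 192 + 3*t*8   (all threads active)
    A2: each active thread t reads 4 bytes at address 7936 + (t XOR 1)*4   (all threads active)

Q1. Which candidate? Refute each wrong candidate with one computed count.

A: A1 gives 1 transaction, not 4
C: A2 gives 1 transaction, not 2
B: all counts match (4,2)

Answer: B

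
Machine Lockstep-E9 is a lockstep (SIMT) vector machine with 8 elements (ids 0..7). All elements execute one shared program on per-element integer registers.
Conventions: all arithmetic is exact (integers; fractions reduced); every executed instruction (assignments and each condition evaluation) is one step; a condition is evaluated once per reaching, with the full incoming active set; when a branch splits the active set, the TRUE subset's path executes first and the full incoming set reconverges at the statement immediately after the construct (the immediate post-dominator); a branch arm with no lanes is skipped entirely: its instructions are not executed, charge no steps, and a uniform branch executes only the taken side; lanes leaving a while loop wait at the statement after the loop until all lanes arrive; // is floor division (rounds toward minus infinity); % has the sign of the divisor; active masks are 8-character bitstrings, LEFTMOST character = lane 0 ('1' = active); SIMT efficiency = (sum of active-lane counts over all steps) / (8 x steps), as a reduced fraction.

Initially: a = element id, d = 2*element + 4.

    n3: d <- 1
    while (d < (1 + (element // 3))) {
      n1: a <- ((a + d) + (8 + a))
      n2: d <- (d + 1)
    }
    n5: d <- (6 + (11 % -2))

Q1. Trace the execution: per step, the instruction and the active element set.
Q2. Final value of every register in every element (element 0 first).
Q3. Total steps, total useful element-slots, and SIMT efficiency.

step 0: d <- 1                       11111111
step 1: eval (d < (1 + (element // 3))) 11111111
step 2: a <- ((a + d) + (8 + a))     00011111
step 3: d <- (d + 1)                 00011111
step 4: eval (d < (1 + (element // 3))) 00011111
step 5: a <- ((a + d) + (8 + a))     00000011
step 6: d <- (d + 1)                 00000011
step 7: eval (d < (1 + (element // 3))) 00000011
step 8: d <- (6 + (11 % -2))         11111111

Answer: 9 steps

a: 0,1,2,15,17,19,52,56
d: 5,5,5,5,5,5,5,5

steps = 9; useful = 45; efficiency = 45/72 = 5/8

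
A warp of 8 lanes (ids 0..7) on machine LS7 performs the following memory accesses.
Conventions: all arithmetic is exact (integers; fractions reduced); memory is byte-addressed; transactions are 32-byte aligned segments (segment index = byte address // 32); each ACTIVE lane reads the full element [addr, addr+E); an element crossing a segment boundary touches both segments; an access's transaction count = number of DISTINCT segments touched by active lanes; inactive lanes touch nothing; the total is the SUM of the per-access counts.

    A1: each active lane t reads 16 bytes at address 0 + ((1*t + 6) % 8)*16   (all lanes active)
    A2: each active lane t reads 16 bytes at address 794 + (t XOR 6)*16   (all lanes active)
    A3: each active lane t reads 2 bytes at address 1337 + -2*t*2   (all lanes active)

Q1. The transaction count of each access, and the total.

A1: 4 transactions
A2: 5 transactions
A3: 2 transactions

Answer: 4,5,2; total 11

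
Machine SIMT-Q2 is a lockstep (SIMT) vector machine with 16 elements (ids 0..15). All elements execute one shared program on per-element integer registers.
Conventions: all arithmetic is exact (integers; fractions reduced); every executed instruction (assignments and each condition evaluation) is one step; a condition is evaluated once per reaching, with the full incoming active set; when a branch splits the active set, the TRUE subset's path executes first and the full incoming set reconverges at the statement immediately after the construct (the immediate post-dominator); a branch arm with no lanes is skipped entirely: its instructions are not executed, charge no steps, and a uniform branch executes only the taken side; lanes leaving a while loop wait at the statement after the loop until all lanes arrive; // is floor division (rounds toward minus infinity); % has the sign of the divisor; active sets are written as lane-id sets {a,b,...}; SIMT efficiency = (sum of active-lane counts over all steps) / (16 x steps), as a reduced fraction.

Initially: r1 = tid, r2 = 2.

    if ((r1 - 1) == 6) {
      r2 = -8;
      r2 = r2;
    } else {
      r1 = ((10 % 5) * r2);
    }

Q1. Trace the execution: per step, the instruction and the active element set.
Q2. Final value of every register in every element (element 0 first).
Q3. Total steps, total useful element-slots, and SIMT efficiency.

step 0: eval ((r1 - 1) == 6)         {0,1,2,3,4,5,6,7,8,9,10,11,12,13,14,15}
step 1: r2 <- -8                     {7}
step 2: r2 <- r2                     {7}
step 3: r1 <- ((10 % 5) * r2)        {0,1,2,3,4,5,6,8,9,10,11,12,13,14,15}

Answer: 4 steps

r1: 0,0,0,0,0,0,0,7,0,0,0,0,0,0,0,0
r2: 2,2,2,2,2,2,2,-8,2,2,2,2,2,2,2,2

steps = 4; useful = 33; efficiency = 33/64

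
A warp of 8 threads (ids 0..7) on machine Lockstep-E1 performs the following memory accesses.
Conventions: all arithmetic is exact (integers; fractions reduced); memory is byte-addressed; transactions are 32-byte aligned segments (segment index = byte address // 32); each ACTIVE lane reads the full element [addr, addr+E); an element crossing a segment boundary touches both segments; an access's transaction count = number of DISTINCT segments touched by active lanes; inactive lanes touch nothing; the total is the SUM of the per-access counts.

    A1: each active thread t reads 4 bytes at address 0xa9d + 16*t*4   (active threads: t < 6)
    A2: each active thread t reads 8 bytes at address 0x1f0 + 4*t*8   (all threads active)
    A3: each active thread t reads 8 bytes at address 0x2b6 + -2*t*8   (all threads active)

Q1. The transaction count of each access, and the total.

A1: 12 transactions
A2: 8 transactions
A3: 4 transactions

Answer: 12,8,4; total 24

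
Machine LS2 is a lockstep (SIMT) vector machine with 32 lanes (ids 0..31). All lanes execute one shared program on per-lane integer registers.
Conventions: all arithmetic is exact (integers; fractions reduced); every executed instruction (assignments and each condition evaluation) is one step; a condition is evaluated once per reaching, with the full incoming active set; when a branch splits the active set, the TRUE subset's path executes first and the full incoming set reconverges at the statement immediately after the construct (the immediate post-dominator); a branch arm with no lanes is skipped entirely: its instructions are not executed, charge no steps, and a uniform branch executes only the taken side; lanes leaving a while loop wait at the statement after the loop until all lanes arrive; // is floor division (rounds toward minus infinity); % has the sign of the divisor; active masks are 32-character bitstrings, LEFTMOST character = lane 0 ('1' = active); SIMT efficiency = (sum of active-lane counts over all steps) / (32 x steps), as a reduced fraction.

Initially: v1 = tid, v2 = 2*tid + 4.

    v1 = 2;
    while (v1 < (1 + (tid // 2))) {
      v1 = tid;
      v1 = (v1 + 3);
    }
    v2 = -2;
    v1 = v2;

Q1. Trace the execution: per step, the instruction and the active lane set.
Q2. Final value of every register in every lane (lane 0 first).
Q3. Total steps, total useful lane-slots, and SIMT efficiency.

step 0: v1 <- 2                      11111111111111111111111111111111
step 1: eval (v1 < (1 + (tid // 2))) 11111111111111111111111111111111
step 2: v1 <- tid                    00001111111111111111111111111111
step 3: v1 <- (v1 + 3)               00001111111111111111111111111111
step 4: eval (v1 < (1 + (tid // 2))) 00001111111111111111111111111111
step 5: v2 <- -2                     11111111111111111111111111111111
step 6: v1 <- v2                     11111111111111111111111111111111

Answer: 7 steps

v1: -2,-2,-2,-2,-2,-2,-2,-2,-2,-2,-2,-2,-2,-2,-2,-2,-2,-2,-2,-2,-2,-2,-2,-2,-2,-2,-2,-2,-2,-2,-2,-2
v2: -2,-2,-2,-2,-2,-2,-2,-2,-2,-2,-2,-2,-2,-2,-2,-2,-2,-2,-2,-2,-2,-2,-2,-2,-2,-2,-2,-2,-2,-2,-2,-2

steps = 7; useful = 212; efficiency = 212/224 = 53/56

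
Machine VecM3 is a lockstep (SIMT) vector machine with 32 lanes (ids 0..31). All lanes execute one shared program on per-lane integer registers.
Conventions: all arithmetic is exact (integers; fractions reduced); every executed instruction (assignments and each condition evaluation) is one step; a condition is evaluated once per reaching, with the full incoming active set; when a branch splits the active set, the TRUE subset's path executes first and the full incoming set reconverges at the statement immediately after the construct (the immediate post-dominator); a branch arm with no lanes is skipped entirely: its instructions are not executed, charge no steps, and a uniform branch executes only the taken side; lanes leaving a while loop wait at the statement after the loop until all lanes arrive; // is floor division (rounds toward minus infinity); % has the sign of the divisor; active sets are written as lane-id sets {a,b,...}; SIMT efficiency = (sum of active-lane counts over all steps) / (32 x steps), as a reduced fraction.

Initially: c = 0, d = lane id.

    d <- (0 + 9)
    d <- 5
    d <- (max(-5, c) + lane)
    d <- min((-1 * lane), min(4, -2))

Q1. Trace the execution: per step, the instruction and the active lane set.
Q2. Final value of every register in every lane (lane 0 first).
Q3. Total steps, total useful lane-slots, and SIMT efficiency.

step 0: d <- (0 + 9)                 {0,1,2,3,4,5,6,7,8,9,10,11,12,13,14,15,16,17,18,19,20,21,22,23,24,25,26,27,28,29,30,31}
step 1: d <- 5                       {0,1,2,3,4,5,6,7,8,9,10,11,12,13,14,15,16,17,18,19,20,21,22,23,24,25,26,27,28,29,30,31}
step 2: d <- (max(-5, c) + lane)     {0,1,2,3,4,5,6,7,8,9,10,11,12,13,14,15,16,17,18,19,20,21,22,23,24,25,26,27,28,29,30,31}
step 3: d <- min((-1 * lane), min(4, -2)) {0,1,2,3,4,5,6,7,8,9,10,11,12,13,14,15,16,17,18,19,20,21,22,23,24,25,26,27,28,29,30,31}

Answer: 4 steps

c: 0,0,0,0,0,0,0,0,0,0,0,0,0,0,0,0,0,0,0,0,0,0,0,0,0,0,0,0,0,0,0,0
d: -2,-2,-2,-3,-4,-5,-6,-7,-8,-9,-10,-11,-12,-13,-14,-15,-16,-17,-18,-19,-20,-21,-22,-23,-24,-25,-26,-27,-28,-29,-30,-31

steps = 4; useful = 128; efficiency = 128/128 = 1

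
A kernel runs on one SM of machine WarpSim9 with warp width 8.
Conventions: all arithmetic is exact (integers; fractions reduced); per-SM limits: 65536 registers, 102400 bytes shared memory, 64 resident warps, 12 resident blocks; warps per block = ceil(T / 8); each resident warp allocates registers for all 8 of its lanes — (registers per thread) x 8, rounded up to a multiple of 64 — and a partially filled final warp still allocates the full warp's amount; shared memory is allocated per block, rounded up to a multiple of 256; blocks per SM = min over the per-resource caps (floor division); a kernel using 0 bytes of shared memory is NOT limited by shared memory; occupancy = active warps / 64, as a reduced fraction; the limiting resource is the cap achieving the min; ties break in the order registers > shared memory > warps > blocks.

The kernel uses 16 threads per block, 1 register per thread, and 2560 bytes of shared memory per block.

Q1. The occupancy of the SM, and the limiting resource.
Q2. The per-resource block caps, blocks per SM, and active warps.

Answer: occupancy 3/8, limited by blocks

registers: 512 blocks
shared memory: 40 blocks
warps: 32 blocks
blocks: 12 blocks

Answer: 12 blocks, 24 active warps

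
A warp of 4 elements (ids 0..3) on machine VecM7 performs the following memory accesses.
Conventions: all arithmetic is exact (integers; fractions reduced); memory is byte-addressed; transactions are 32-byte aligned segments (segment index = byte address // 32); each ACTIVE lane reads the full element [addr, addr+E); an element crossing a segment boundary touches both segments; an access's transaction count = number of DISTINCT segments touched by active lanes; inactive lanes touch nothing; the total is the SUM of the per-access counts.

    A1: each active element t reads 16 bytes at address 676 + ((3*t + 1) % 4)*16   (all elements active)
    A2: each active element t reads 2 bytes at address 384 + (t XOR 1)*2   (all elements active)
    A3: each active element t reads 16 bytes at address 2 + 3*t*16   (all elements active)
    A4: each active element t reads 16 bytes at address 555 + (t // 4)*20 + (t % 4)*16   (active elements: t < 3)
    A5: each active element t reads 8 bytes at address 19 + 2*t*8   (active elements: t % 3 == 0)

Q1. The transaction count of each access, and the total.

A1: 3 transactions
A2: 1 transaction
A3: 6 transactions
A4: 2 transactions
A5: 2 transactions

Answer: 3,1,6,2,2; total 14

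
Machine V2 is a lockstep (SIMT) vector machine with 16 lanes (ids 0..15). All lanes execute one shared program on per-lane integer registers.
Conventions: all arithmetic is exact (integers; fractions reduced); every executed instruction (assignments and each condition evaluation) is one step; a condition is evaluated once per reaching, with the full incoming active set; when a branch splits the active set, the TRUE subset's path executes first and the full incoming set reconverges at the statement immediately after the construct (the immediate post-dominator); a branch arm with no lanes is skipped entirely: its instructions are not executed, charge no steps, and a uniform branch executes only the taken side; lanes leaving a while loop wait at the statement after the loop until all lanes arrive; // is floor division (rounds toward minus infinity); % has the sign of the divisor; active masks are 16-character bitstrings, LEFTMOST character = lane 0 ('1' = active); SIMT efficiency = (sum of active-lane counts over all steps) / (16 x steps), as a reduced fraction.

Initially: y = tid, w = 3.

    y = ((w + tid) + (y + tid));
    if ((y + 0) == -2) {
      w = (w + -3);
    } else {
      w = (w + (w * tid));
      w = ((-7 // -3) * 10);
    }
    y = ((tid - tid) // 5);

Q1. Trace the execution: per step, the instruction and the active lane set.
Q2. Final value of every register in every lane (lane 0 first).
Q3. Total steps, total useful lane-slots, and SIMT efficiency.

step 0: y <- ((w + tid) + (y + tid)) 1111111111111111
step 1: eval ((y + 0) == -2)         1111111111111111
step 2: w <- (w + (w * tid))         1111111111111111
step 3: w <- ((-7 // -3) * 10)       1111111111111111
step 4: y <- ((tid - tid) // 5)      1111111111111111

Answer: 5 steps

y: 0,0,0,0,0,0,0,0,0,0,0,0,0,0,0,0
w: 20,20,20,20,20,20,20,20,20,20,20,20,20,20,20,20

steps = 5; useful = 80; efficiency = 80/80 = 1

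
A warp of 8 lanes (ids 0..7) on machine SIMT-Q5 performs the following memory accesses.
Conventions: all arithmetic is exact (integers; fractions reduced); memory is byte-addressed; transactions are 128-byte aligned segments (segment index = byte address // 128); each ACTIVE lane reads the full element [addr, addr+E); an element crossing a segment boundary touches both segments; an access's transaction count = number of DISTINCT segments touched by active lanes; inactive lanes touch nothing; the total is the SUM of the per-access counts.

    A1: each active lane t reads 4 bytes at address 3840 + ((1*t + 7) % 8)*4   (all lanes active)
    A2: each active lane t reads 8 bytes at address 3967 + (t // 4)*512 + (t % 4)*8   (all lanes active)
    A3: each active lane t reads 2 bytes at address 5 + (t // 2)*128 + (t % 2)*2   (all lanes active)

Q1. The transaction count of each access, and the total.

A1: 1 transaction
A2: 4 transactions
A3: 4 transactions

Answer: 1,4,4; total 9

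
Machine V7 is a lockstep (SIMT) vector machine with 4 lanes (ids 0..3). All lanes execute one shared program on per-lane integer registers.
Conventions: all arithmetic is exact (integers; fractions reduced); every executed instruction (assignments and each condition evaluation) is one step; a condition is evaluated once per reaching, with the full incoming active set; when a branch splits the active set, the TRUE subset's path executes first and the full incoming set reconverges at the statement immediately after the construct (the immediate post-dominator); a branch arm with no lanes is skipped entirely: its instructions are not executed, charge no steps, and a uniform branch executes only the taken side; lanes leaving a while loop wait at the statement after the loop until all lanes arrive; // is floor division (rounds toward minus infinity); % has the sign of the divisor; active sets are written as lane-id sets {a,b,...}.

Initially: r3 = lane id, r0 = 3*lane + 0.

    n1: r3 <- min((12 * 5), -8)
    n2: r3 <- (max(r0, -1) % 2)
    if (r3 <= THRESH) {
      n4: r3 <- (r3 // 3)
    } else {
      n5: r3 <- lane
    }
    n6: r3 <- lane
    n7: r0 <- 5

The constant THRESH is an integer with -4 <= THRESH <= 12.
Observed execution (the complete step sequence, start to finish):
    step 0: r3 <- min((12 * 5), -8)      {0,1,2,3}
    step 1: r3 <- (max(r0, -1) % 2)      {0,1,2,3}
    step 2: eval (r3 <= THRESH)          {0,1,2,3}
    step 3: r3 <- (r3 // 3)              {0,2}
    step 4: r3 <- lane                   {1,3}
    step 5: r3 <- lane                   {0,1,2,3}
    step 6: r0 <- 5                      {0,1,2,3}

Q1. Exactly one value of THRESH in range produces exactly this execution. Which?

Answer: THRESH = 0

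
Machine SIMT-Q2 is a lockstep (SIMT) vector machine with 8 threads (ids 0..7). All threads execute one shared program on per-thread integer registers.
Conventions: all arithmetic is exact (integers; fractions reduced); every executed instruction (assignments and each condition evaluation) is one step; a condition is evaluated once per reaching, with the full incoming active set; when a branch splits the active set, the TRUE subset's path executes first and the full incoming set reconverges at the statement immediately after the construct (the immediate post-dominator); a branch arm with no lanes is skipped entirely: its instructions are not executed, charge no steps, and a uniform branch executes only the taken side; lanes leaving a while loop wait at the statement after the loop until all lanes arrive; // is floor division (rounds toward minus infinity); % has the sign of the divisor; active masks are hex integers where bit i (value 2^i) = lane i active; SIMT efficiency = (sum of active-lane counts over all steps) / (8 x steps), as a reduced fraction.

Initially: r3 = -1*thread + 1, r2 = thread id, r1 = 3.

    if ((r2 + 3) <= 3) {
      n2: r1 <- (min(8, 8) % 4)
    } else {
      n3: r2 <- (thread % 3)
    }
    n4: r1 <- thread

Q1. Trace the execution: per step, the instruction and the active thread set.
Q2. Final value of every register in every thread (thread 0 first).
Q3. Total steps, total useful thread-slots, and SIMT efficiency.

step 0: eval ((r2 + 3) <= 3)         0xff
step 1: r1 <- (min(8, 8) % 4)        0x01
step 2: r2 <- (thread % 3)           0xfe
step 3: r1 <- thread                 0xff

Answer: 4 steps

r3: 1,0,-1,-2,-3,-4,-5,-6
r2: 0,1,2,0,1,2,0,1
r1: 0,1,2,3,4,5,6,7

steps = 4; useful = 24; efficiency = 24/32 = 3/4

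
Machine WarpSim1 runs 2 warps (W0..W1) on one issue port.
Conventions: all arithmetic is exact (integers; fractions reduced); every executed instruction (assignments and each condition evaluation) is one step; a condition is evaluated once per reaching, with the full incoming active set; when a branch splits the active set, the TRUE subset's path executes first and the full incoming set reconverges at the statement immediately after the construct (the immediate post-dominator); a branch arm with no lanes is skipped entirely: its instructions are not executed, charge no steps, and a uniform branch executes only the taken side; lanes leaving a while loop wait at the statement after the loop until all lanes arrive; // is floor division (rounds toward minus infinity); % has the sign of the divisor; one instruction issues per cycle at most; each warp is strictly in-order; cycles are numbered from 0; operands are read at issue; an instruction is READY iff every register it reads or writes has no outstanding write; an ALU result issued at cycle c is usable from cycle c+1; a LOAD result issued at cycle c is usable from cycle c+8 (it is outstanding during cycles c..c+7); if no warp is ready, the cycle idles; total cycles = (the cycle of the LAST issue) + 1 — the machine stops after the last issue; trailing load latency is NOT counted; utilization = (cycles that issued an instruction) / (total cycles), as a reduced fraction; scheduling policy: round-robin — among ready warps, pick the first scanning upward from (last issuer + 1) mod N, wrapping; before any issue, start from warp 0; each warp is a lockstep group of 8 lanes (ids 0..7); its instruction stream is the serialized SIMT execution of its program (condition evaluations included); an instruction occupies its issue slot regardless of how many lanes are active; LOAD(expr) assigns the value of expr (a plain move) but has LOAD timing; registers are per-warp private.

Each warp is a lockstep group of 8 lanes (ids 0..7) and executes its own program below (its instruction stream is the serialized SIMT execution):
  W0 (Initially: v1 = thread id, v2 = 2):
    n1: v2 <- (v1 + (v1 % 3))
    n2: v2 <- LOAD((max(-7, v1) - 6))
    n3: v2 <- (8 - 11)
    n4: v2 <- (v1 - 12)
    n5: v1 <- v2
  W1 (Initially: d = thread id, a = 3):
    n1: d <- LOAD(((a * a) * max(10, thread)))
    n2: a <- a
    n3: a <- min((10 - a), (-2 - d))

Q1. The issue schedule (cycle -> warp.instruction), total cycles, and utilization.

cycle 0: W0.I0
cycle 1: W1.I0
cycle 2: W0.I1
cycle 3: W1.I1
cycle 4: idle
cycle 5: idle
cycle 6: idle
cycle 7: idle
cycle 8: idle
cycle 9: W1.I2
cycle 10: W0.I2
cycle 11: W0.I3
cycle 12: W0.I4

Answer: 13 cycles, utilization 8/13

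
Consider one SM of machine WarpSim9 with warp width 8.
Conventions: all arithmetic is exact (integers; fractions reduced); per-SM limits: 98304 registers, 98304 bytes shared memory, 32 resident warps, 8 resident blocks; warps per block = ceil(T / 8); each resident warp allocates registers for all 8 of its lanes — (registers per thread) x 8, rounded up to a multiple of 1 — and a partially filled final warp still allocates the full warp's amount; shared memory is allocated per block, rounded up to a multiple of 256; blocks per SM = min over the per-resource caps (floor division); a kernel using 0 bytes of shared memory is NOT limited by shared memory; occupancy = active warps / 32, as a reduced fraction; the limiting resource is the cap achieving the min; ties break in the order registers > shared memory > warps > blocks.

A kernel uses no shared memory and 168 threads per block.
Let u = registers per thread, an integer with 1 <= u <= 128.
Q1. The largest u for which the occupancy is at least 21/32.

Answer: u = 128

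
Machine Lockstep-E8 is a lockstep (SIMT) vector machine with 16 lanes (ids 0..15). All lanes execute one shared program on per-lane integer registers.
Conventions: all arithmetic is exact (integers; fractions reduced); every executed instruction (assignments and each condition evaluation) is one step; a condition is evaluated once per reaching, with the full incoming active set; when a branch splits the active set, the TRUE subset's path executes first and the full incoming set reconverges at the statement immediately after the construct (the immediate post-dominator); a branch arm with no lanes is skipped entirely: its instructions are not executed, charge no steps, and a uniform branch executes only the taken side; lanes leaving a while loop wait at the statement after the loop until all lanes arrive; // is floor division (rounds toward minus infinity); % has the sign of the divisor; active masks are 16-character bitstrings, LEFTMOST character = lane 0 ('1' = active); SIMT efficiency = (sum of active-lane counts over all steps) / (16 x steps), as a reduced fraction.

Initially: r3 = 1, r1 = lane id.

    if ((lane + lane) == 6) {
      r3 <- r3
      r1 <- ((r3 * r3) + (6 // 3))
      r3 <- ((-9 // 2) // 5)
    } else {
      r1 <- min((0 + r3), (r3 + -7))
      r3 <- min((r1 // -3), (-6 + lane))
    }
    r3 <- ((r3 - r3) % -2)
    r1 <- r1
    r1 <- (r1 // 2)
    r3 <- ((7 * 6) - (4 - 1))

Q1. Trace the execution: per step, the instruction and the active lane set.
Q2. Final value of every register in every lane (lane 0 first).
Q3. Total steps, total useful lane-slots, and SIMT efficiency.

step 0: eval ((lane + lane) == 6)    1111111111111111
step 1: r3 <- r3                     0001000000000000
step 2: r1 <- ((r3 * r3) + (6 // 3)) 0001000000000000
step 3: r3 <- ((-9 // 2) // 5)       0001000000000000
step 4: r1 <- min((0 + r3), (r3 + -7)) 1110111111111111
step 5: r3 <- min((r1 // -3), (-6 + lane)) 1110111111111111
step 6: r3 <- ((r3 - r3) % -2)       1111111111111111
step 7: r1 <- r1                     1111111111111111
step 8: r1 <- (r1 // 2)              1111111111111111
step 9: r3 <- ((7 * 6) - (4 - 1))    1111111111111111

Answer: 10 steps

r3: 39,39,39,39,39,39,39,39,39,39,39,39,39,39,39,39
r1: -3,-3,-3,1,-3,-3,-3,-3,-3,-3,-3,-3,-3,-3,-3,-3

steps = 10; useful = 113; efficiency = 113/160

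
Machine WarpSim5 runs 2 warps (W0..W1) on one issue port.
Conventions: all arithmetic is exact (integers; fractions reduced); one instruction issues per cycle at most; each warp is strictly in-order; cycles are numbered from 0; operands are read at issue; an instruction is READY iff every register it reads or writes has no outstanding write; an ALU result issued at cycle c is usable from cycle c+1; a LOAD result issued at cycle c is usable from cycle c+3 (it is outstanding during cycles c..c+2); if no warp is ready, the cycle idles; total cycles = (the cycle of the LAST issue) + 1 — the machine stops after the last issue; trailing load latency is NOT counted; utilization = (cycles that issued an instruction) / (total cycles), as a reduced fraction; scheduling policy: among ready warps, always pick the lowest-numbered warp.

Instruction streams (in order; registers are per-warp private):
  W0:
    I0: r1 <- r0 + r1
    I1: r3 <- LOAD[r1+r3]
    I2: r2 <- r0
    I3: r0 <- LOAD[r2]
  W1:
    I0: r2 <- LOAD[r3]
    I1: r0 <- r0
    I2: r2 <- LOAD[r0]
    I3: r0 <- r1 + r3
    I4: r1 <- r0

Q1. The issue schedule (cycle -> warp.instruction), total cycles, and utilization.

cycle 0: W0.I0
cycle 1: W0.I1
cycle 2: W0.I2
cycle 3: W0.I3
cycle 4: W1.I0
cycle 5: W1.I1
cycle 6: idle
cycle 7: W1.I2
cycle 8: W1.I3
cycle 9: W1.I4

Answer: 10 cycles, utilization 9/10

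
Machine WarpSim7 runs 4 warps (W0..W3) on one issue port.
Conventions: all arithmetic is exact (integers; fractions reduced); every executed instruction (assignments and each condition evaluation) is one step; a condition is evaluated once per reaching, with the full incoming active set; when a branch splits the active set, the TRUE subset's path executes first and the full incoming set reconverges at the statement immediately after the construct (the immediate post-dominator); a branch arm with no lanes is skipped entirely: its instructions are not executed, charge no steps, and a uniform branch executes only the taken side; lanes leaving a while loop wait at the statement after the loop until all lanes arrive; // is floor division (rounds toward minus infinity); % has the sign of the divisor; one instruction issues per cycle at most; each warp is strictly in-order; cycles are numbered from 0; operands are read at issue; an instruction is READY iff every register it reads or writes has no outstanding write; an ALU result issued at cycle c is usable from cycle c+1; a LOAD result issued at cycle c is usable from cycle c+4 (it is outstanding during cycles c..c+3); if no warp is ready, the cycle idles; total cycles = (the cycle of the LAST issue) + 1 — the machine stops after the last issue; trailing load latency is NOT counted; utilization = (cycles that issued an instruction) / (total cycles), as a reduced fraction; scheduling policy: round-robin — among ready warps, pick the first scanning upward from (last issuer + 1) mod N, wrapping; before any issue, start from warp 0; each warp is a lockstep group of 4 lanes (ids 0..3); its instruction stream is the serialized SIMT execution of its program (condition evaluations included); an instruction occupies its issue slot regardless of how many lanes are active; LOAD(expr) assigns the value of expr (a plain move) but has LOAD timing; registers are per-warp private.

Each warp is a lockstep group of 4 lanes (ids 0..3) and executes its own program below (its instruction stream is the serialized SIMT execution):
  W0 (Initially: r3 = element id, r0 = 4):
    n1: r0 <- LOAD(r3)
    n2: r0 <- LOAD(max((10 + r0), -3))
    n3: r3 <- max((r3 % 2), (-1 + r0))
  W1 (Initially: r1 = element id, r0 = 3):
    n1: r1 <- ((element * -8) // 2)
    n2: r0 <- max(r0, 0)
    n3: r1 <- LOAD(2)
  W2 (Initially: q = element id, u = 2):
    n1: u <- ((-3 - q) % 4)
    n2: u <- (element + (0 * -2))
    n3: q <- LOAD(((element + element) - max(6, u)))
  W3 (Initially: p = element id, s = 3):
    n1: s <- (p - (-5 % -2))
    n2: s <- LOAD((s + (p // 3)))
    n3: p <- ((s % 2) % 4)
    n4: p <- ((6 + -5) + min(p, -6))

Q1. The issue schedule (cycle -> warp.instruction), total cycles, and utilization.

cycle 0: W0.I0
cycle 1: W1.I0
cycle 2: W2.I0
cycle 3: W3.I0
cycle 4: W0.I1
cycle 5: W1.I1
cycle 6: W2.I1
cycle 7: W3.I1
cycle 8: W0.I2
cycle 9: W1.I2
cycle 10: W2.I2
cycle 11: W3.I2
cycle 12: W3.I3

Answer: 13 cycles, utilization 1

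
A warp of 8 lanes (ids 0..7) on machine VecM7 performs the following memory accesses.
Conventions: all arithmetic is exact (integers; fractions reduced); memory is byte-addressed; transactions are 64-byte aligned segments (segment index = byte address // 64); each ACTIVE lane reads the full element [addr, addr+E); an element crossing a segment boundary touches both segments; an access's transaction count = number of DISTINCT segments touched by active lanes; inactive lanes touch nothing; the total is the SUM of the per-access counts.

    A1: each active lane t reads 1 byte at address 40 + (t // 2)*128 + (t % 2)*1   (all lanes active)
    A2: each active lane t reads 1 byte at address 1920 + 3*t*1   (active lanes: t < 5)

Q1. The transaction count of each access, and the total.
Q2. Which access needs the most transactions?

A1: 4 transactions
A2: 1 transaction

Answer: 4,1; total 5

Answer: A1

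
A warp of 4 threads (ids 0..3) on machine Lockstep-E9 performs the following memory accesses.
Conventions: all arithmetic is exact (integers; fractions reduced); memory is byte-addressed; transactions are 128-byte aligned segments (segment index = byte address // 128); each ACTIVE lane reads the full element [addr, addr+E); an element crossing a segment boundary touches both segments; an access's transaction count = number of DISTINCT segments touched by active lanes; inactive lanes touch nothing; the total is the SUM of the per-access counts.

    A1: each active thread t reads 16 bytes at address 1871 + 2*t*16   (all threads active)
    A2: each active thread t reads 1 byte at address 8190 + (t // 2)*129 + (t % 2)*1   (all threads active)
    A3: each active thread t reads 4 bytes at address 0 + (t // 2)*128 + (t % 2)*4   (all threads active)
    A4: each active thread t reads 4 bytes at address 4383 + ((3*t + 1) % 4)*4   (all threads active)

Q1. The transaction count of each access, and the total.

A1: 2 transactions
A2: 3 transactions
A3: 2 transactions
A4: 1 transaction

Answer: 2,3,2,1; total 8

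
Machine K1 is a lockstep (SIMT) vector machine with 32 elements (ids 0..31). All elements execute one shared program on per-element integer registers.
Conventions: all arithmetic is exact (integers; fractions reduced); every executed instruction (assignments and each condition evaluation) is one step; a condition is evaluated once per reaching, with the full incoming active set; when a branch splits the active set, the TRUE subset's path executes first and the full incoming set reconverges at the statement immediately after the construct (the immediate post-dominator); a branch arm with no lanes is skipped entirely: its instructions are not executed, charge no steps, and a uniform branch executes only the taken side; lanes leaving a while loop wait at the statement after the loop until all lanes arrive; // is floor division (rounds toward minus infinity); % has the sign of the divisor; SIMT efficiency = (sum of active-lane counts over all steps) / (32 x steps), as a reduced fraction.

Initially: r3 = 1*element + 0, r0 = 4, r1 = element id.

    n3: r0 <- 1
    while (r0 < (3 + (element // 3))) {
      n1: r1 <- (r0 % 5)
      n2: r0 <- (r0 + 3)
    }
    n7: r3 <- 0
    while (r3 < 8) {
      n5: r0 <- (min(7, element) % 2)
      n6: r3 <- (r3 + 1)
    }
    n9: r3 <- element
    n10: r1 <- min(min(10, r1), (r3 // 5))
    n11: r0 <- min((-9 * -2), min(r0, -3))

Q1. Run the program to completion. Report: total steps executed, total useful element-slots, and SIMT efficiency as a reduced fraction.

Answer: 43 steps, 1241 useful, 1241/1376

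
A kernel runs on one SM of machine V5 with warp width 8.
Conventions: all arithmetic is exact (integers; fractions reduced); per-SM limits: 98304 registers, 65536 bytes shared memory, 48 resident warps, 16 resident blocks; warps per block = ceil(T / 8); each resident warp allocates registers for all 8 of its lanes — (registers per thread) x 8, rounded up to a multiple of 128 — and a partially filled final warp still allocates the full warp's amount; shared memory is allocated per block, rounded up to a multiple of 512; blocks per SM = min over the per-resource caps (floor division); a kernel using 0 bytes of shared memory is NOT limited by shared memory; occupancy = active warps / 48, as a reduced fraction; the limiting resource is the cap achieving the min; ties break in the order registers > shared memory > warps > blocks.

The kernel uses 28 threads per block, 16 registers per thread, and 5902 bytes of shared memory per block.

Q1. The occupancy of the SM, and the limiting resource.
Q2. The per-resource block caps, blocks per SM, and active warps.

Answer: occupancy 5/6, limited by shared memory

registers: 192 blocks
shared memory: 10 blocks
warps: 12 blocks
blocks: 16 blocks

Answer: 10 blocks, 40 active warps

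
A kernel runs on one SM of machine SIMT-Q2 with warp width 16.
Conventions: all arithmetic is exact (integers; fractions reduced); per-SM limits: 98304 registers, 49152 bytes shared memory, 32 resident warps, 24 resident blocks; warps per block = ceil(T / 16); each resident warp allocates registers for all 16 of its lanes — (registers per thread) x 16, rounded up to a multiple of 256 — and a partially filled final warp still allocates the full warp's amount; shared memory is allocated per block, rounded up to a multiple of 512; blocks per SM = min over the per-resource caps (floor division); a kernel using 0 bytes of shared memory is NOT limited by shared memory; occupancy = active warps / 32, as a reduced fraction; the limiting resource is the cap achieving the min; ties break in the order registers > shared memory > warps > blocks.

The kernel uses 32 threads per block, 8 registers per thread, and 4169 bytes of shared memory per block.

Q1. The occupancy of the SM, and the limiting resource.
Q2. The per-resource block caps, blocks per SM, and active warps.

Answer: occupancy 5/8, limited by shared memory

registers: 192 blocks
shared memory: 10 blocks
warps: 16 blocks
blocks: 24 blocks

Answer: 10 blocks, 20 active warps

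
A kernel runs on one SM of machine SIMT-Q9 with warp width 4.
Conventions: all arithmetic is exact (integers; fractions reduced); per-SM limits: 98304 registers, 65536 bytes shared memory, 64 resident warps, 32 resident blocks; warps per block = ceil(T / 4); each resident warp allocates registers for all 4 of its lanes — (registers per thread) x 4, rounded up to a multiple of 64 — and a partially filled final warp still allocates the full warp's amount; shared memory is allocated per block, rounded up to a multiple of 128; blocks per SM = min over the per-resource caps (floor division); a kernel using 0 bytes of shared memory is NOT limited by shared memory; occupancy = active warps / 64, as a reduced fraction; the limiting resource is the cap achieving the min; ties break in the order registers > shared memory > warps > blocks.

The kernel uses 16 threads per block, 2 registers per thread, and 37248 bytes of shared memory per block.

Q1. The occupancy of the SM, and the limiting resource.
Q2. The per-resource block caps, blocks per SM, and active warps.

Answer: occupancy 1/16, limited by shared memory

registers: 384 blocks
shared memory: 1 block
warps: 16 blocks
blocks: 32 blocks

Answer: 1 block, 4 active warps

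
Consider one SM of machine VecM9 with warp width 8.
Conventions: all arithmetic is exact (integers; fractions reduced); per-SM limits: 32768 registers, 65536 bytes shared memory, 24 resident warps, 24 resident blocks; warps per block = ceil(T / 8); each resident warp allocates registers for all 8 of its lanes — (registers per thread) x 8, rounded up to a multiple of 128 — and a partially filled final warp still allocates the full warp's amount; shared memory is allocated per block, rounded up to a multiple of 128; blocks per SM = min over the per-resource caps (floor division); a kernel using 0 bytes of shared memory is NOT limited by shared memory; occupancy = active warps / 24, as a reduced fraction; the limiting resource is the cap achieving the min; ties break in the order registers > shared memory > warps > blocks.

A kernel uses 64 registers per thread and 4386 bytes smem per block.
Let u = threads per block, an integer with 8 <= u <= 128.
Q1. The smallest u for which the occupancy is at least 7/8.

Answer: u = 9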